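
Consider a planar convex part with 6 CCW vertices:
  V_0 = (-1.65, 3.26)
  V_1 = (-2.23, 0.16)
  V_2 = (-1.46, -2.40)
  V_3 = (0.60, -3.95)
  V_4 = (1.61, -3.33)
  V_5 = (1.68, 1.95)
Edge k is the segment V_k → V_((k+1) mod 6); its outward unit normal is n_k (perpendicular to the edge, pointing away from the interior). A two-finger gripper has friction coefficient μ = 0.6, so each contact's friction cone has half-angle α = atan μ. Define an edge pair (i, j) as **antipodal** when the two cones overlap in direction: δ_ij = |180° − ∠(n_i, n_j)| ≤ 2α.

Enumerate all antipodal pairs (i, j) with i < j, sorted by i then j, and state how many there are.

α = atan 0.6 = 30.96°;  2α = 61.93°
n_0 = (-0.9829, +0.1839)
n_1 = (-0.9576, -0.2880)
n_2 = (-0.6012, -0.7991)
n_3 = (+0.5232, -0.8522)
n_4 = (+0.9999, -0.0133)
n_5 = (+0.3661, +0.9306)
  (0,1): δ = 152.66°  ·
  (0,2): δ = 116.36°  ·
  (0,3): δ = 47.86°  ✓
  (0,4): δ = 9.84°  ✓
  (0,5): δ = 79.12°  ·
  (1,2): δ = 143.70°  ·
  (1,3): δ = 75.20°  ·
  (1,4): δ = 17.50°  ✓
  (1,5): δ = 51.79°  ✓
  (2,3): δ = 111.50°  ·
  (2,4): δ = 53.80°  ✓
  (2,5): δ = 15.48°  ✓
  (3,4): δ = 122.30°  ·
  (3,5): δ = 53.02°  ✓
  (4,5): δ = 110.71°  ·
antipodal pairs: 7

count = 7; pairs: (0,3), (0,4), (1,4), (1,5), (2,4), (2,5), (3,5)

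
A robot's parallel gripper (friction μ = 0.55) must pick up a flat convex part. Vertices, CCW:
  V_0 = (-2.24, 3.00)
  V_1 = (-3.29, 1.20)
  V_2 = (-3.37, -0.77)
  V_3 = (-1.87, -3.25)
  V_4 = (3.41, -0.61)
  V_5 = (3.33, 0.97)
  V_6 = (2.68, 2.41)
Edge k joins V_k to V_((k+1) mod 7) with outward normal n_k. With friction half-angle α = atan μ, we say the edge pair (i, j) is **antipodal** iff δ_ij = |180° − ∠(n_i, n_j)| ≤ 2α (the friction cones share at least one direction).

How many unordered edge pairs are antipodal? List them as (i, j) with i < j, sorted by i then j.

α = atan 0.55 = 28.81°;  2α = 57.62°
n_0 = (-0.8638, +0.5039)
n_1 = (-0.9992, +0.0406)
n_2 = (-0.8557, -0.5175)
n_3 = (+0.4472, -0.8944)
n_4 = (+0.9987, +0.0506)
n_5 = (+0.9114, +0.4114)
n_6 = (+0.1191, +0.9929)
  (0,1): δ = 152.07°  ·
  (0,2): δ = 118.58°  ·
  (0,3): δ = 33.18°  ✓
  (0,4): δ = 33.16°  ✓
  (0,5): δ = 54.55°  ✓
  (0,6): δ = 113.42°  ·
  (1,2): δ = 146.51°  ·
  (1,3): δ = 61.11°  ·
  (1,4): δ = 5.22°  ✓
  (1,5): δ = 26.62°  ✓
  (1,6): δ = 85.49°  ·
  (2,3): δ = 94.60°  ·
  (2,4): δ = 28.27°  ✓
  (2,5): δ = 6.87°  ✓
  (2,6): δ = 51.99°  ✓
  (3,4): δ = 113.67°  ·
  (3,5): δ = 92.27°  ·
  (3,6): δ = 33.40°  ✓
  (4,5): δ = 158.60°  ·
  (4,6): δ = 99.74°  ·
  (5,6): δ = 121.13°  ·
antipodal pairs: 9

count = 9; pairs: (0,3), (0,4), (0,5), (1,4), (1,5), (2,4), (2,5), (2,6), (3,6)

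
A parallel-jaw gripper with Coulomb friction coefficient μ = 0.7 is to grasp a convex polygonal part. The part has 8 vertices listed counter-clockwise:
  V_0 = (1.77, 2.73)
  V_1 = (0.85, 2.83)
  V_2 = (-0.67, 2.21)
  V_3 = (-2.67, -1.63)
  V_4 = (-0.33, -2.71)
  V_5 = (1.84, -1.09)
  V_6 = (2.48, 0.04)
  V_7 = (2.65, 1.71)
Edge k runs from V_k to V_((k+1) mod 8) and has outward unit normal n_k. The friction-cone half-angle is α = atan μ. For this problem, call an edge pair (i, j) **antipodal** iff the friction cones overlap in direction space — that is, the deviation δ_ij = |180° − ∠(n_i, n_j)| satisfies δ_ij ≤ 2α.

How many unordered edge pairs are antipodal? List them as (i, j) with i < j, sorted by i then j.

α = atan 0.7 = 34.99°;  2α = 69.98°
n_0 = (+0.1081, +0.9941)
n_1 = (-0.3777, +0.9259)
n_2 = (-0.8869, +0.4619)
n_3 = (-0.4191, -0.9080)
n_4 = (+0.5982, -0.8013)
n_5 = (+0.8701, -0.4928)
n_6 = (+0.9949, -0.1013)
n_7 = (+0.7572, +0.6532)
  (0,1): δ = 151.61°  ·
  (0,2): δ = 111.31°  ·
  (0,3): δ = 18.57°  ✓
  (0,4): δ = 42.95°  ✓
  (0,5): δ = 66.68°  ✓
  (0,6): δ = 90.39°  ·
  (0,7): δ = 136.99°  ·
  (1,2): δ = 139.70°  ·
  (1,3): δ = 46.97°  ✓
  (1,4): δ = 14.55°  ✓
  (1,5): δ = 38.28°  ✓
  (1,6): δ = 62.00°  ✓
  (1,7): δ = 108.60°  ·
  (2,3): δ = 87.26°  ·
  (2,4): δ = 25.75°  ✓
  (2,5): δ = 2.01°  ✓
  (2,6): δ = 21.70°  ✓
  (2,7): δ = 68.30°  ✓
  (3,4): δ = 118.48°  ·
  (3,5): δ = 94.75°  ·
  (3,6): δ = 71.04°  ·
  (3,7): δ = 24.44°  ✓
  (4,5): δ = 156.27°  ·
  (4,6): δ = 132.56°  ·
  (4,7): δ = 85.96°  ·
  (5,6): δ = 156.29°  ·
  (5,7): δ = 109.69°  ·
  (6,7): δ = 133.40°  ·
antipodal pairs: 12

count = 12; pairs: (0,3), (0,4), (0,5), (1,3), (1,4), (1,5), (1,6), (2,4), (2,5), (2,6), (2,7), (3,7)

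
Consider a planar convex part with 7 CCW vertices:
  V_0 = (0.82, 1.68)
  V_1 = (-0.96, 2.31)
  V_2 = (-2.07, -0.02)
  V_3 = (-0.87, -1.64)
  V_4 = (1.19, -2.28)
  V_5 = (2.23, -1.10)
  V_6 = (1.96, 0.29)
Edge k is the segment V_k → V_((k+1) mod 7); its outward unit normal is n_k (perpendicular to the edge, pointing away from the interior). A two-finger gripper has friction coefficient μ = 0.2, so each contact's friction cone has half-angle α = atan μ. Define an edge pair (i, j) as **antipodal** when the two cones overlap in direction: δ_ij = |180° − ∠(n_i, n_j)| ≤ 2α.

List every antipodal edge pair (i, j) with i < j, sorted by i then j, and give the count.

α = atan 0.2 = 11.31°;  2α = 22.62°
n_0 = (+0.3337, +0.9427)
n_1 = (-0.9028, +0.4301)
n_2 = (-0.8036, -0.5952)
n_3 = (-0.2967, -0.9550)
n_4 = (+0.7502, -0.6612)
n_5 = (+0.9817, +0.1907)
n_6 = (+0.7732, +0.6341)
  (0,1): δ = 95.98°  ·
  (0,2): δ = 33.98°  ·
  (0,3): δ = 2.23°  ✓
  (0,4): δ = 68.10°  ·
  (0,5): δ = 120.48°  ·
  (0,6): δ = 148.85°  ·
  (1,2): δ = 118.00°  ·
  (1,3): δ = 81.79°  ·
  (1,4): δ = 15.92°  ✓
  (1,5): δ = 36.47°  ·
  (1,6): δ = 64.83°  ·
  (2,3): δ = 143.79°  ·
  (2,4): δ = 77.92°  ·
  (2,5): δ = 25.54°  ·
  (2,6): δ = 2.83°  ✓
  (3,4): δ = 114.13°  ·
  (3,5): δ = 61.75°  ·
  (3,6): δ = 33.38°  ·
  (4,5): δ = 127.62°  ·
  (4,6): δ = 99.25°  ·
  (5,6): δ = 151.64°  ·
antipodal pairs: 3

count = 3; pairs: (0,3), (1,4), (2,6)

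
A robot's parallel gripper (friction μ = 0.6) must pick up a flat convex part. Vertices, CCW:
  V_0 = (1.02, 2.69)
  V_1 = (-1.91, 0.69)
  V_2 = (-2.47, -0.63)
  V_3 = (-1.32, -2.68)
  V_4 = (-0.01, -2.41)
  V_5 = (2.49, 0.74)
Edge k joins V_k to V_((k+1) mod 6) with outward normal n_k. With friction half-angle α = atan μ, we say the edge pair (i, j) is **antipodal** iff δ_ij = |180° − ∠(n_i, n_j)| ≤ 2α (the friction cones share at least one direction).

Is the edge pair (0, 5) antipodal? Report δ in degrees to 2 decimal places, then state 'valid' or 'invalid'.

α = atan 0.6 = 30.96°;  2α = 61.93°
edge 0: e_0 = (-2.93, -2.00);  n_0 = (-0.5638, +0.8259)
edge 5: e_5 = (-1.47, +1.95);  n_5 = (+0.7985, +0.6020)
∠(n_0, n_5) = 87.31°
δ = |180° − 87.31°| = 92.69°
92.69° > 2α = 61.93°  →  invalid

δ = 92.69°, invalid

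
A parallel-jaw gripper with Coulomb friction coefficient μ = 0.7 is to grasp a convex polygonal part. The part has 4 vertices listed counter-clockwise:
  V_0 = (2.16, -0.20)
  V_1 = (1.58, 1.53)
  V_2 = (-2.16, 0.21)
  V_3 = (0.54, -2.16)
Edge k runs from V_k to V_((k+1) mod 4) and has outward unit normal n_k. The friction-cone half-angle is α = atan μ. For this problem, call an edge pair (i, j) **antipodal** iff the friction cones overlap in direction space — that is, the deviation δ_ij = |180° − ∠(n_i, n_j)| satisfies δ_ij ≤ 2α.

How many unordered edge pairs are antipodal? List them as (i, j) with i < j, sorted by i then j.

α = atan 0.7 = 34.99°;  2α = 69.98°
n_0 = (+0.9481, +0.3179)
n_1 = (-0.3328, +0.9430)
n_2 = (-0.6597, -0.7515)
n_3 = (+0.7708, -0.6371)
  (0,1): δ = 89.09°  ·
  (0,2): δ = 30.19°  ✓
  (0,3): δ = 121.89°  ·
  (1,2): δ = 60.72°  ✓
  (1,3): δ = 30.99°  ✓
  (2,3): δ = 88.30°  ·
antipodal pairs: 3

count = 3; pairs: (0,2), (1,2), (1,3)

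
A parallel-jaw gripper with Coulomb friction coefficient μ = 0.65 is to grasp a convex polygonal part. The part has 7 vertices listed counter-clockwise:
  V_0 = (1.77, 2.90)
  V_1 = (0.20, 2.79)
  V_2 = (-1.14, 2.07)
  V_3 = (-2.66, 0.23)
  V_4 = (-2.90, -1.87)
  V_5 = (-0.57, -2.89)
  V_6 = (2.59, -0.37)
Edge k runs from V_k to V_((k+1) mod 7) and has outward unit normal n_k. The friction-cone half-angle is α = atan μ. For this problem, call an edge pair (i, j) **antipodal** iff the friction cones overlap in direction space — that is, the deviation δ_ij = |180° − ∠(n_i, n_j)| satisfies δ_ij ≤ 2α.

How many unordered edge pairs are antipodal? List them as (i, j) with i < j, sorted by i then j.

α = atan 0.65 = 33.02°;  2α = 66.05°
n_0 = (-0.0699, +0.9976)
n_1 = (-0.4733, +0.8809)
n_2 = (-0.7710, +0.6369)
n_3 = (-0.9935, +0.1135)
n_4 = (-0.4010, -0.9161)
n_5 = (+0.6235, -0.7818)
n_6 = (+0.9700, +0.2432)
  (0,1): δ = 155.76°  ·
  (0,2): δ = 133.57°  ·
  (0,3): δ = 100.53°  ·
  (0,4): δ = 27.65°  ✓
  (0,5): δ = 34.56°  ✓
  (0,6): δ = 100.07°  ·
  (1,2): δ = 157.81°  ·
  (1,3): δ = 124.77°  ·
  (1,4): δ = 51.89°  ✓
  (1,5): δ = 10.32°  ✓
  (1,6): δ = 75.83°  ·
  (2,3): δ = 146.96°  ·
  (2,4): δ = 74.08°  ·
  (2,5): δ = 11.87°  ✓
  (2,6): δ = 53.64°  ✓
  (3,4): δ = 107.12°  ·
  (3,5): δ = 44.91°  ✓
  (3,6): δ = 20.60°  ✓
  (4,5): δ = 117.79°  ·
  (4,6): δ = 52.28°  ✓
  (5,6): δ = 114.49°  ·
antipodal pairs: 9

count = 9; pairs: (0,4), (0,5), (1,4), (1,5), (2,5), (2,6), (3,5), (3,6), (4,6)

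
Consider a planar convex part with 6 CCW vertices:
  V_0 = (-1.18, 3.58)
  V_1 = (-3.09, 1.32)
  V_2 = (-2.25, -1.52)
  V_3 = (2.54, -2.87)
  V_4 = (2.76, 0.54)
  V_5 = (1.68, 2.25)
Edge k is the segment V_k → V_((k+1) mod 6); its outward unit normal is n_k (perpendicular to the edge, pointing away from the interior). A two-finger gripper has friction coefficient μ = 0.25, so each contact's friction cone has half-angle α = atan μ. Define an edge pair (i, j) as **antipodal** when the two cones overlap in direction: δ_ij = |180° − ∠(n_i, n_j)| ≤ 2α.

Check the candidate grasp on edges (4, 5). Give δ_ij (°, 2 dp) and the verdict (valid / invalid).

δ = 147.22°, invalid

α = atan 0.25 = 14.04°;  2α = 28.07°
edge 4: e_4 = (-1.08, +1.71);  n_4 = (+0.8455, +0.5340)
edge 5: e_5 = (-2.86, +1.33);  n_5 = (+0.4217, +0.9067)
∠(n_4, n_5) = 32.78°
δ = |180° − 32.78°| = 147.22°
147.22° > 2α = 28.07°  →  invalid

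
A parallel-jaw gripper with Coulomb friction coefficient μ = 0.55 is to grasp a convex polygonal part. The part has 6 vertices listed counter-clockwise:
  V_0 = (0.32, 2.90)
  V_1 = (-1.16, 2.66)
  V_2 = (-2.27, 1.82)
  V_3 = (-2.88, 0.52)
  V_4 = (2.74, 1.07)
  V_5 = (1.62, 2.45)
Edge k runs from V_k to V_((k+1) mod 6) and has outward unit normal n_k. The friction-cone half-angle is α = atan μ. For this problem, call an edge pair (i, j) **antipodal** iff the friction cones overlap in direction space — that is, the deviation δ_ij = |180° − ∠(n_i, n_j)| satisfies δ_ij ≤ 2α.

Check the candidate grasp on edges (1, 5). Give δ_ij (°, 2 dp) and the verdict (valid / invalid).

δ = 123.79°, invalid

α = atan 0.55 = 28.81°;  2α = 57.62°
edge 1: e_1 = (-1.11, -0.84);  n_1 = (-0.6034, +0.7974)
edge 5: e_5 = (-1.30, +0.45);  n_5 = (+0.3271, +0.9450)
∠(n_1, n_5) = 56.21°
δ = |180° − 56.21°| = 123.79°
123.79° > 2α = 57.62°  →  invalid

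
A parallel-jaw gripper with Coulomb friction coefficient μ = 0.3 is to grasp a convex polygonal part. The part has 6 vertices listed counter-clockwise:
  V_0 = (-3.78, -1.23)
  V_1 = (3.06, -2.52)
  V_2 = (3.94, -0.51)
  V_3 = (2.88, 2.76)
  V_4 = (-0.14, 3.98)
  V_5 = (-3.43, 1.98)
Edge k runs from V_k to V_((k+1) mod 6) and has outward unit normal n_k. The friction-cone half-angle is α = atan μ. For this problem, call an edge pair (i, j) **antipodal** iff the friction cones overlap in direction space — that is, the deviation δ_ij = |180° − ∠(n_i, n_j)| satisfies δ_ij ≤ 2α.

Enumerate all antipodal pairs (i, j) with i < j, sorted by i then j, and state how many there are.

α = atan 0.3 = 16.70°;  2α = 33.40°
n_0 = (-0.1853, -0.9827)
n_1 = (+0.9161, -0.4011)
n_2 = (+0.9513, +0.3084)
n_3 = (+0.3746, +0.9272)
n_4 = (-0.5195, +0.8545)
n_5 = (-0.9941, +0.1084)
  (0,1): δ = 102.96°  ·
  (0,2): δ = 61.36°  ·
  (0,3): δ = 11.32°  ✓
  (0,4): δ = 41.98°  ·
  (0,5): δ = 94.46°  ·
  (1,2): δ = 138.40°  ·
  (1,3): δ = 88.35°  ·
  (1,4): δ = 35.06°  ·
  (1,5): δ = 17.42°  ✓
  (2,3): δ = 129.96°  ·
  (2,4): δ = 76.67°  ·
  (2,5): δ = 24.18°  ✓
  (3,4): δ = 126.71°  ·
  (3,5): δ = 74.23°  ·
  (4,5): δ = 127.52°  ·
antipodal pairs: 3

count = 3; pairs: (0,3), (1,5), (2,5)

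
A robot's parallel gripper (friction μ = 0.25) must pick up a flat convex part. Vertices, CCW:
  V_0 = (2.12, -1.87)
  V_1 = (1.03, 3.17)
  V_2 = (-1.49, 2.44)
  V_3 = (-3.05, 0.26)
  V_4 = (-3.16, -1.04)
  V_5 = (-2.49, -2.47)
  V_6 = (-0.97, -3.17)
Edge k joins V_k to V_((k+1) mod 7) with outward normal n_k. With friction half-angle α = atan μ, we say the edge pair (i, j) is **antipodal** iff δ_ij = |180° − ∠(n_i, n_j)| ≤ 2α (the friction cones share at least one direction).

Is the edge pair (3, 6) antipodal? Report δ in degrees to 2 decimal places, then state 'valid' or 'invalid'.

α = atan 0.25 = 14.04°;  2α = 28.07°
edge 3: e_3 = (-0.11, -1.30);  n_3 = (-0.9964, +0.0843)
edge 6: e_6 = (+3.09, +1.30);  n_6 = (+0.3878, -0.9217)
∠(n_3, n_6) = 117.65°
δ = |180° − 117.65°| = 62.35°
62.35° > 2α = 28.07°  →  invalid

δ = 62.35°, invalid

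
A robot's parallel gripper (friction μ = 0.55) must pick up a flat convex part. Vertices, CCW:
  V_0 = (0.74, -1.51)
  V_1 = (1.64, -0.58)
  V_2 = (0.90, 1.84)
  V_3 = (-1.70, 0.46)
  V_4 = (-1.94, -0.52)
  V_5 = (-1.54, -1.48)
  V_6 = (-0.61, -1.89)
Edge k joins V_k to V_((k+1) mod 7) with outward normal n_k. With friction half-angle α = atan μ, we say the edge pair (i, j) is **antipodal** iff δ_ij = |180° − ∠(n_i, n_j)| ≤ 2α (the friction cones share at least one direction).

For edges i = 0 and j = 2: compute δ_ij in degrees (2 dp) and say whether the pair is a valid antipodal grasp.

α = atan 0.55 = 28.81°;  2α = 57.62°
edge 0: e_0 = (+0.90, +0.93);  n_0 = (+0.7186, -0.6954)
edge 2: e_2 = (-2.60, -1.38);  n_2 = (-0.4688, +0.8833)
∠(n_0, n_2) = 162.02°
δ = |180° − 162.02°| = 17.98°
17.98° ≤ 2α = 57.62°  →  valid

δ = 17.98°, valid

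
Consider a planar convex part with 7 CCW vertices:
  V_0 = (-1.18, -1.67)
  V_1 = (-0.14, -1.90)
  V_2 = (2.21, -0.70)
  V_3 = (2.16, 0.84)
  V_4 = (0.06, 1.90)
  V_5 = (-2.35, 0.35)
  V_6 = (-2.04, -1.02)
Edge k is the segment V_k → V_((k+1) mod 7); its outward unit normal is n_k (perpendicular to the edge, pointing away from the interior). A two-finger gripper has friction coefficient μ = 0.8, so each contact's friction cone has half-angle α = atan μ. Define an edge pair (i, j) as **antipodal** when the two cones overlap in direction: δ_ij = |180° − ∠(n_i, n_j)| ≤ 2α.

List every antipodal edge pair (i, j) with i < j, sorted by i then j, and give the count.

α = atan 0.8 = 38.66°;  2α = 77.32°
n_0 = (-0.2159, -0.9764)
n_1 = (+0.4548, -0.8906)
n_2 = (+0.9995, +0.0325)
n_3 = (+0.4506, +0.8927)
n_4 = (-0.5409, +0.8411)
n_5 = (-0.9753, -0.2207)
n_6 = (-0.6030, -0.7978)
  (0,1): δ = 140.48°  ·
  (0,2): δ = 75.67°  ✓
  (0,3): δ = 14.31°  ✓
  (0,4): δ = 45.22°  ✓
  (0,5): δ = 115.22°  ·
  (0,6): δ = 155.39°  ·
  (1,2): δ = 115.19°  ·
  (1,3): δ = 53.83°  ✓
  (1,4): δ = 5.70°  ✓
  (1,5): δ = 75.70°  ✓
  (1,6): δ = 115.87°  ·
  (2,3): δ = 118.64°  ·
  (2,4): δ = 59.11°  ✓
  (2,5): δ = 10.89°  ✓
  (2,6): δ = 51.06°  ✓
  (3,4): δ = 120.47°  ·
  (3,5): δ = 50.47°  ✓
  (3,6): δ = 10.30°  ✓
  (4,5): δ = 110.00°  ·
  (4,6): δ = 69.83°  ✓
  (5,6): δ = 139.83°  ·
antipodal pairs: 12

count = 12; pairs: (0,2), (0,3), (0,4), (1,3), (1,4), (1,5), (2,4), (2,5), (2,6), (3,5), (3,6), (4,6)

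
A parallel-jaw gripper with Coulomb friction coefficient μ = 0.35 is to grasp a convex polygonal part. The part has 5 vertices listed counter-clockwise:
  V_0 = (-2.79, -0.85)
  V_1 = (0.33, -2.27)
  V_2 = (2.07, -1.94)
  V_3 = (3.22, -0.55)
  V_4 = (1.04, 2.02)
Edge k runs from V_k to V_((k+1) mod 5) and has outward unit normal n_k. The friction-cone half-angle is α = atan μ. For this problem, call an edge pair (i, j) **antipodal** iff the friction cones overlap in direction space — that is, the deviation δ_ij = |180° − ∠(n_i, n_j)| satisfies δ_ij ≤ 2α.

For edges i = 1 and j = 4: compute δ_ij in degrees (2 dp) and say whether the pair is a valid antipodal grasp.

δ = 26.11°, valid

α = atan 0.35 = 19.29°;  2α = 38.58°
edge 1: e_1 = (+1.74, +0.33);  n_1 = (+0.1863, -0.9825)
edge 4: e_4 = (-3.83, -2.87);  n_4 = (-0.5997, +0.8003)
∠(n_1, n_4) = 153.89°
δ = |180° − 153.89°| = 26.11°
26.11° ≤ 2α = 38.58°  →  valid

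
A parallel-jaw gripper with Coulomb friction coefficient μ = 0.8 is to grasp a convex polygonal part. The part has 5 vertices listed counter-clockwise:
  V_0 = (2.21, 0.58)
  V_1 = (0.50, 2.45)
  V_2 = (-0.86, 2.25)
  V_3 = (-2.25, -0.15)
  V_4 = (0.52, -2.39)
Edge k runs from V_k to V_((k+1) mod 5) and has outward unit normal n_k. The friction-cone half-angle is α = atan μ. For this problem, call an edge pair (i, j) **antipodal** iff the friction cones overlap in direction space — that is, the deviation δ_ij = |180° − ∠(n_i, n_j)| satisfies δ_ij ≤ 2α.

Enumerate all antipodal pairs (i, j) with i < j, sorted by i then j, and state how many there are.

count = 5; pairs: (0,2), (0,3), (1,3), (1,4), (2,4)

α = atan 0.8 = 38.66°;  2α = 77.32°
n_0 = (+0.7380, +0.6748)
n_1 = (-0.1455, +0.9894)
n_2 = (-0.8653, +0.5012)
n_3 = (-0.6288, -0.7776)
n_4 = (+0.8691, -0.4946)
  (0,1): δ = 124.08°  ·
  (0,2): δ = 72.52°  ✓
  (0,3): δ = 8.60°  ✓
  (0,4): δ = 107.92°  ·
  (1,2): δ = 128.44°  ·
  (1,3): δ = 47.33°  ✓
  (1,4): δ = 51.99°  ✓
  (2,3): δ = 98.88°  ·
  (2,4): δ = 0.44°  ✓
  (3,4): δ = 80.68°  ·
antipodal pairs: 5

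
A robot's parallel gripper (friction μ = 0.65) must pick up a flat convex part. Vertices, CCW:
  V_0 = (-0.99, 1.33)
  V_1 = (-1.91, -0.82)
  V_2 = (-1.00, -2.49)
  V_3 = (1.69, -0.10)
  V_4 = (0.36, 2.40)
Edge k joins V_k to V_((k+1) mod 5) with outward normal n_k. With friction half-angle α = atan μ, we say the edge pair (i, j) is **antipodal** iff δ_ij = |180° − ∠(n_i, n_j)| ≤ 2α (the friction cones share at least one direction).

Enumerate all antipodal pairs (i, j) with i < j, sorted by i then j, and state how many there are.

α = atan 0.65 = 33.02°;  2α = 66.05°
n_0 = (-0.9194, +0.3934)
n_1 = (-0.8781, -0.4785)
n_2 = (+0.6642, -0.7476)
n_3 = (+0.8828, +0.4697)
n_4 = (-0.6211, +0.7837)
  (0,1): δ = 128.25°  ·
  (0,2): δ = 25.21°  ✓
  (0,3): δ = 51.18°  ✓
  (0,4): δ = 151.57°  ·
  (1,2): δ = 76.97°  ·
  (1,3): δ = 0.57°  ✓
  (1,4): δ = 99.81°  ·
  (2,3): δ = 103.61°  ·
  (2,4): δ = 3.22°  ✓
  (3,4): δ = 79.61°  ·
antipodal pairs: 4

count = 4; pairs: (0,2), (0,3), (1,3), (2,4)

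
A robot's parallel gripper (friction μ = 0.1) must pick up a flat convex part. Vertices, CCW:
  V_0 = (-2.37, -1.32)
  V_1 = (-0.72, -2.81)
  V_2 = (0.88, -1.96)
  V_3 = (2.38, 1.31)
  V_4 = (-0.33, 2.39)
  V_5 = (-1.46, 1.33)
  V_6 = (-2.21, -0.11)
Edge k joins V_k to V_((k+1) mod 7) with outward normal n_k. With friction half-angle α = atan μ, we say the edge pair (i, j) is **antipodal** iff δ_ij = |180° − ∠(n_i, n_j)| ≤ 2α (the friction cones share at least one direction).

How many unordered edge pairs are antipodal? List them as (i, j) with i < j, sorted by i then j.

α = atan 0.1 = 5.71°;  2α = 11.42°
n_0 = (-0.6702, -0.7422)
n_1 = (+0.4692, -0.8831)
n_2 = (+0.9089, -0.4169)
n_3 = (+0.3702, +0.9289)
n_4 = (-0.6842, +0.7293)
n_5 = (-0.8869, +0.4619)
n_6 = (-0.9914, +0.1311)
  (0,1): δ = 109.94°  ·
  (0,2): δ = 72.56°  ·
  (0,3): δ = 20.35°  ·
  (0,4): δ = 85.25°  ·
  (0,5): δ = 104.57°  ·
  (0,6): δ = 124.55°  ·
  (1,2): δ = 142.62°  ·
  (1,3): δ = 49.71°  ·
  (1,4): δ = 15.19°  ·
  (1,5): δ = 34.51°  ·
  (1,6): δ = 54.49°  ·
  (2,3): δ = 87.09°  ·
  (2,4): δ = 22.19°  ·
  (2,5): δ = 2.87°  ✓
  (2,6): δ = 17.11°  ·
  (3,4): δ = 115.10°  ·
  (3,5): δ = 95.78°  ·
  (3,6): δ = 75.80°  ·
  (4,5): δ = 160.68°  ·
  (4,6): δ = 140.70°  ·
  (5,6): δ = 160.02°  ·
antipodal pairs: 1

count = 1; pairs: (2,5)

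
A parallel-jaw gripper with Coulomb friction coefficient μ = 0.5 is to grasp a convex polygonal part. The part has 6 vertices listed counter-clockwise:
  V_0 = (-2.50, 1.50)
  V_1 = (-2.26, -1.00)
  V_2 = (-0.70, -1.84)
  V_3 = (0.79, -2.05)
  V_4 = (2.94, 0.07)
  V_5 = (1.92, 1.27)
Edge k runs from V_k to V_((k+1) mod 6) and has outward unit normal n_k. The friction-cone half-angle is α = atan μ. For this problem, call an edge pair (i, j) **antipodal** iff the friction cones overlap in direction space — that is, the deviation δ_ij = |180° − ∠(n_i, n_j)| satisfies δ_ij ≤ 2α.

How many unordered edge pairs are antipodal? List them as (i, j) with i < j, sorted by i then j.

count = 7; pairs: (0,3), (0,4), (1,4), (1,5), (2,4), (2,5), (3,5)

α = atan 0.5 = 26.57°;  2α = 53.13°
n_0 = (-0.9954, -0.0956)
n_1 = (-0.4741, -0.8805)
n_2 = (-0.1396, -0.9902)
n_3 = (+0.7021, -0.7121)
n_4 = (+0.7619, +0.6476)
n_5 = (+0.0520, +0.9986)
  (0,1): δ = 123.78°  ·
  (0,2): δ = 103.51°  ·
  (0,3): δ = 50.89°  ✓
  (0,4): δ = 34.88°  ✓
  (0,5): δ = 81.54°  ·
  (1,2): δ = 159.72°  ·
  (1,3): δ = 107.10°  ·
  (1,4): δ = 21.33°  ✓
  (1,5): δ = 25.32°  ✓
  (2,3): δ = 127.38°  ·
  (2,4): δ = 41.61°  ✓
  (2,5): δ = 5.04°  ✓
  (3,4): δ = 94.23°  ·
  (3,5): δ = 47.58°  ✓
  (4,5): δ = 133.34°  ·
antipodal pairs: 7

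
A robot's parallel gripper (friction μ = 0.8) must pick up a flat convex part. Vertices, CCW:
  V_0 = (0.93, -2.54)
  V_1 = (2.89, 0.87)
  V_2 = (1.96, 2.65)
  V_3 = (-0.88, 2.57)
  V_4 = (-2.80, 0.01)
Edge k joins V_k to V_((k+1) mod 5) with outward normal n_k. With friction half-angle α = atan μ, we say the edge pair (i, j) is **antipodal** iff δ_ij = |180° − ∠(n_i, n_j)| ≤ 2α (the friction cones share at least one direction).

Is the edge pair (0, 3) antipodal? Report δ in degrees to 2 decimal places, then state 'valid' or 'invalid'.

δ = 6.98°, valid

α = atan 0.8 = 38.66°;  2α = 77.32°
edge 0: e_0 = (+1.96, +3.41);  n_0 = (+0.8670, -0.4983)
edge 3: e_3 = (-1.92, -2.56);  n_3 = (-0.8000, +0.6000)
∠(n_0, n_3) = 173.02°
δ = |180° − 173.02°| = 6.98°
6.98° ≤ 2α = 77.32°  →  valid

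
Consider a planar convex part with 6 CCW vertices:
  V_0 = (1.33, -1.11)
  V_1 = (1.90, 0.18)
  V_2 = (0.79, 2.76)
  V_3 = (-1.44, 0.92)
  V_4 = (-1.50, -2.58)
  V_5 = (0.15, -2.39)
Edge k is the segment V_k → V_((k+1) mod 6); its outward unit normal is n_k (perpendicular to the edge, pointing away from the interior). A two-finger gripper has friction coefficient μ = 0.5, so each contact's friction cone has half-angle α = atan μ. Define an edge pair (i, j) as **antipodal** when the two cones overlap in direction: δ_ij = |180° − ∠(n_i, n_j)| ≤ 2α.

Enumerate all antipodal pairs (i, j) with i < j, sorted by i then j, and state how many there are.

count = 6; pairs: (0,2), (0,3), (1,3), (2,4), (2,5), (3,5)

α = atan 0.5 = 26.57°;  2α = 53.13°
n_0 = (+0.9147, -0.4042)
n_1 = (+0.9186, +0.3952)
n_2 = (-0.6364, +0.7713)
n_3 = (-0.9999, +0.0171)
n_4 = (+0.1144, -0.9934)
n_5 = (+0.7352, -0.6778)
  (0,1): δ = 132.88°  ·
  (0,2): δ = 26.63°  ✓
  (0,3): δ = 22.86°  ✓
  (0,4): δ = 120.41°  ·
  (0,5): δ = 161.17°  ·
  (1,2): δ = 73.75°  ·
  (1,3): δ = 24.26°  ✓
  (1,4): δ = 73.29°  ·
  (1,5): δ = 114.05°  ·
  (2,3): δ = 130.51°  ·
  (2,4): δ = 32.96°  ✓
  (2,5): δ = 7.80°  ✓
  (3,4): δ = 82.45°  ·
  (3,5): δ = 41.69°  ✓
  (4,5): δ = 139.24°  ·
antipodal pairs: 6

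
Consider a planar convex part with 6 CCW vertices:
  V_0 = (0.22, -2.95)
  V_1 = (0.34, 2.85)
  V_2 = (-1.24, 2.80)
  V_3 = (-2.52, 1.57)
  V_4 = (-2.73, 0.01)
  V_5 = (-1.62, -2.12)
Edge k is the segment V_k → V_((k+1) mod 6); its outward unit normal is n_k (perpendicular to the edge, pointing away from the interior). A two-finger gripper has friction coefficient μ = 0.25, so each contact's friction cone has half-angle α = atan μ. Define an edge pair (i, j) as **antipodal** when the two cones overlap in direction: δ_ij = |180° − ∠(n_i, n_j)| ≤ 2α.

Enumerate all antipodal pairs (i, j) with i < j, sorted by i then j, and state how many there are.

count = 2; pairs: (0,3), (1,5)

α = atan 0.25 = 14.04°;  2α = 28.07°
n_0 = (+0.9998, -0.0207)
n_1 = (-0.0316, +0.9995)
n_2 = (-0.6929, +0.7210)
n_3 = (-0.9911, +0.1334)
n_4 = (-0.8868, -0.4621)
n_5 = (-0.4112, -0.9116)
  (0,1): δ = 87.00°  ·
  (0,2): δ = 44.96°  ·
  (0,3): δ = 6.48°  ✓
  (0,4): δ = 28.71°  ·
  (0,5): δ = 66.91°  ·
  (1,2): δ = 137.95°  ·
  (1,3): δ = 99.48°  ·
  (1,4): δ = 64.29°  ·
  (1,5): δ = 26.09°  ✓
  (2,3): δ = 141.53°  ·
  (2,4): δ = 106.33°  ·
  (2,5): δ = 68.14°  ·
  (3,4): δ = 144.81°  ·
  (3,5): δ = 106.61°  ·
  (4,5): δ = 141.80°  ·
antipodal pairs: 2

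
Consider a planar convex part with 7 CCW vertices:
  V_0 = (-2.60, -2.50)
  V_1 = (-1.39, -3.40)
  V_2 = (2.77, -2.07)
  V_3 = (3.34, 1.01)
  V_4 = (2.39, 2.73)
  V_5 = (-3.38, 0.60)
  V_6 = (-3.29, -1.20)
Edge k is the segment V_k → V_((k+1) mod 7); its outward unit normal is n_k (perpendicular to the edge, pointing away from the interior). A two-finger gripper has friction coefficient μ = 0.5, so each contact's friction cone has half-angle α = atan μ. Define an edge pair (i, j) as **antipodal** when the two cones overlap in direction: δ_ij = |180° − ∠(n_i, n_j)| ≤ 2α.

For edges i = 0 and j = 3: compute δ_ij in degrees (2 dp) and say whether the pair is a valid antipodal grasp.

α = atan 0.5 = 26.57°;  2α = 53.13°
edge 0: e_0 = (+1.21, -0.90);  n_0 = (-0.5968, -0.8024)
edge 3: e_3 = (-0.95, +1.72);  n_3 = (+0.8754, +0.4835)
∠(n_0, n_3) = 155.55°
δ = |180° − 155.55°| = 24.45°
24.45° ≤ 2α = 53.13°  →  valid

δ = 24.45°, valid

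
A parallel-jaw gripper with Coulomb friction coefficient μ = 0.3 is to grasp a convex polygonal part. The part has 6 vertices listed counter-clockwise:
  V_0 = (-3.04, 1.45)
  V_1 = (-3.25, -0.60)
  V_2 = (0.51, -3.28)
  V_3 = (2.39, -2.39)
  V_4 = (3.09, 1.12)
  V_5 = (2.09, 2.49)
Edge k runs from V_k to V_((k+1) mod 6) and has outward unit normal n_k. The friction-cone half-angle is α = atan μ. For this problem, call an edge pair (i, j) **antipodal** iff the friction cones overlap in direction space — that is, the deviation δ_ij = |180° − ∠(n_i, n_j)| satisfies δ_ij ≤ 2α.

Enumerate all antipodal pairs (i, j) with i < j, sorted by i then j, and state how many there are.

count = 3; pairs: (0,3), (1,4), (2,5)

α = atan 0.3 = 16.70°;  2α = 33.40°
n_0 = (-0.9948, +0.1019)
n_1 = (-0.5804, -0.8143)
n_2 = (+0.4279, -0.9038)
n_3 = (+0.9807, -0.1956)
n_4 = (+0.8077, +0.5896)
n_5 = (-0.1987, +0.9801)
  (0,1): δ = 119.63°  ·
  (0,2): δ = 58.82°  ·
  (0,3): δ = 5.43°  ✓
  (0,4): δ = 41.98°  ·
  (0,5): δ = 107.31°  ·
  (1,2): δ = 119.19°  ·
  (1,3): δ = 65.80°  ·
  (1,4): δ = 18.39°  ✓
  (1,5): δ = 46.94°  ·
  (2,3): δ = 126.61°  ·
  (2,4): δ = 79.21°  ·
  (2,5): δ = 13.87°  ✓
  (3,4): δ = 132.59°  ·
  (3,5): δ = 67.26°  ·
  (4,5): δ = 114.67°  ·
antipodal pairs: 3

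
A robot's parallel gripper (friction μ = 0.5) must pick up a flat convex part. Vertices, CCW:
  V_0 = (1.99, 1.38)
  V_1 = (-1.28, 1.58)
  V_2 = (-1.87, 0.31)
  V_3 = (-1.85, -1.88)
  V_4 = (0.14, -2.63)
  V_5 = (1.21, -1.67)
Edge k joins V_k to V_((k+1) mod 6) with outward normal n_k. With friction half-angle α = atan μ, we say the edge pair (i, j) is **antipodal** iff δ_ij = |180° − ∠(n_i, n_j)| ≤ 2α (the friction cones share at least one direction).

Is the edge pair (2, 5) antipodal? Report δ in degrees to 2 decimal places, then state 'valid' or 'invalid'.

α = atan 0.5 = 26.57°;  2α = 53.13°
edge 2: e_2 = (+0.02, -2.19);  n_2 = (-1.0000, -0.0091)
edge 5: e_5 = (+0.78, +3.05);  n_5 = (+0.9688, -0.2478)
∠(n_2, n_5) = 165.13°
δ = |180° − 165.13°| = 14.87°
14.87° ≤ 2α = 53.13°  →  valid

δ = 14.87°, valid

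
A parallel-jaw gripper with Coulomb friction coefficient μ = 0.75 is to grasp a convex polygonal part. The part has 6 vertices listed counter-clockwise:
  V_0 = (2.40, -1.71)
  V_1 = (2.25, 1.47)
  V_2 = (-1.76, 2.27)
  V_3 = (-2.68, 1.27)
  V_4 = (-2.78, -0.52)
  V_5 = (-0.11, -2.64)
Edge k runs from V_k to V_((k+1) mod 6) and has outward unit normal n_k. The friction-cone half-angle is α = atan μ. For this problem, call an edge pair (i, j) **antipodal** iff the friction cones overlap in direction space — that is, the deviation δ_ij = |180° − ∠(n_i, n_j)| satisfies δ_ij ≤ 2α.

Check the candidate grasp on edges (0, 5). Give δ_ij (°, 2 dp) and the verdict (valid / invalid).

δ = 107.63°, invalid

α = atan 0.75 = 36.87°;  2α = 73.74°
edge 0: e_0 = (-0.15, +3.18);  n_0 = (+0.9989, +0.0471)
edge 5: e_5 = (+2.51, +0.93);  n_5 = (+0.3474, -0.9377)
∠(n_0, n_5) = 72.37°
δ = |180° − 72.37°| = 107.63°
107.63° > 2α = 73.74°  →  invalid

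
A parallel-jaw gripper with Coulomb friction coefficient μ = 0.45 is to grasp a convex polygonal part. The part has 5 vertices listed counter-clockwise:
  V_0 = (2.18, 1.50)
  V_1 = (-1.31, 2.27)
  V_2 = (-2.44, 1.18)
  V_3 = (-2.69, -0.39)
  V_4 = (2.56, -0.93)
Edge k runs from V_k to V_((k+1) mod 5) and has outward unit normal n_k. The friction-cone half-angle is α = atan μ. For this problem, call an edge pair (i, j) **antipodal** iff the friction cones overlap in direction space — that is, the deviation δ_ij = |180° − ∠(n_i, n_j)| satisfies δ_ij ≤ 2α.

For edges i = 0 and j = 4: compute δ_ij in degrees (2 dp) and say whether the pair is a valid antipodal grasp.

α = atan 0.45 = 24.23°;  2α = 48.46°
edge 0: e_0 = (-3.49, +0.77);  n_0 = (+0.2154, +0.9765)
edge 4: e_4 = (-0.38, +2.43);  n_4 = (+0.9880, +0.1545)
∠(n_0, n_4) = 68.67°
δ = |180° − 68.67°| = 111.33°
111.33° > 2α = 48.46°  →  invalid

δ = 111.33°, invalid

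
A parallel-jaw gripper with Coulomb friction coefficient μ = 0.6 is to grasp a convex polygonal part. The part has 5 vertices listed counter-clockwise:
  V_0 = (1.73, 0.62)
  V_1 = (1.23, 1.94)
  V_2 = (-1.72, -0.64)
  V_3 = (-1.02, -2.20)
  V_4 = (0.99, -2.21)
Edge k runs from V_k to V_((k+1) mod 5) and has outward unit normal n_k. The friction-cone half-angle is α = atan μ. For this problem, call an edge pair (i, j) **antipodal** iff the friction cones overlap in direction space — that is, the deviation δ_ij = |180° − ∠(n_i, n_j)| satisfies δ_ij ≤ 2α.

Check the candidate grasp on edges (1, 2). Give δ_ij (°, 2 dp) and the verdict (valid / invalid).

α = atan 0.6 = 30.96°;  2α = 61.93°
edge 1: e_1 = (-2.95, -2.58);  n_1 = (-0.6583, +0.7527)
edge 2: e_2 = (+0.70, -1.56);  n_2 = (-0.9124, -0.4094)
∠(n_1, n_2) = 72.99°
δ = |180° − 72.99°| = 107.01°
107.01° > 2α = 61.93°  →  invalid

δ = 107.01°, invalid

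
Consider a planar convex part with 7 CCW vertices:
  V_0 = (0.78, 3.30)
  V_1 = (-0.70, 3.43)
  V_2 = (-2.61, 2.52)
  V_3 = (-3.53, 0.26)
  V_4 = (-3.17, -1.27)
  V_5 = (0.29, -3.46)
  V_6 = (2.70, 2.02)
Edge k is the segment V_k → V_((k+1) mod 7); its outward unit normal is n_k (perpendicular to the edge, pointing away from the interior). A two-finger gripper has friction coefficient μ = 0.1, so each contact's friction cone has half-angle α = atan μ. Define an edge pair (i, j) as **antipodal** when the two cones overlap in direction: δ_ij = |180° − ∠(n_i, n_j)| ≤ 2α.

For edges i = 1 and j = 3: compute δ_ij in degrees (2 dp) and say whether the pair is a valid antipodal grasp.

α = atan 0.1 = 5.71°;  2α = 11.42°
edge 1: e_1 = (-1.91, -0.91);  n_1 = (-0.4301, +0.9028)
edge 3: e_3 = (+0.36, -1.53);  n_3 = (-0.9734, -0.2290)
∠(n_1, n_3) = 77.77°
δ = |180° − 77.77°| = 102.23°
102.23° > 2α = 11.42°  →  invalid

δ = 102.23°, invalid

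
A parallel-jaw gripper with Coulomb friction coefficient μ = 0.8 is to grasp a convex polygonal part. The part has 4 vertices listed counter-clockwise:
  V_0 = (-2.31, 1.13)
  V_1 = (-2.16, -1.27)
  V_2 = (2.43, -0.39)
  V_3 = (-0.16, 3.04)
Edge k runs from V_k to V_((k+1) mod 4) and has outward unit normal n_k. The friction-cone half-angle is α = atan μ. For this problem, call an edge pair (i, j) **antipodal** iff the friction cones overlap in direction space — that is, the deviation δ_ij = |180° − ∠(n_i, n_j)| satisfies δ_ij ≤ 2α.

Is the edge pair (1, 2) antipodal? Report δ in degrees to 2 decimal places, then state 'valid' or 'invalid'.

α = atan 0.8 = 38.66°;  2α = 77.32°
edge 1: e_1 = (+4.59, +0.88);  n_1 = (+0.1883, -0.9821)
edge 2: e_2 = (-2.59, +3.43);  n_2 = (+0.7980, +0.6026)
∠(n_1, n_2) = 116.20°
δ = |180° − 116.20°| = 63.80°
63.80° ≤ 2α = 77.32°  →  valid

δ = 63.80°, valid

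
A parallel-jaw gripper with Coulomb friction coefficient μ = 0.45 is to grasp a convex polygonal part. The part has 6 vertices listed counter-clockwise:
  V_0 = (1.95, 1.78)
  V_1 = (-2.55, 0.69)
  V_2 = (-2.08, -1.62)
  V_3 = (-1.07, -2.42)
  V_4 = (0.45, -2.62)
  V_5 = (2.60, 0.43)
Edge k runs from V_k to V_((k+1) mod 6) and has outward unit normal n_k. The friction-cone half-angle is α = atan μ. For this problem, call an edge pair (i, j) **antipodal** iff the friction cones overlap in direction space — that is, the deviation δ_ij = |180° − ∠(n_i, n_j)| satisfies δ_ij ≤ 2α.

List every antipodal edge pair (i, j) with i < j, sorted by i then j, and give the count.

count = 5; pairs: (0,3), (0,4), (1,4), (1,5), (2,5)

α = atan 0.45 = 24.23°;  2α = 48.46°
n_0 = (-0.2354, +0.9719)
n_1 = (-0.9799, -0.1994)
n_2 = (-0.6209, -0.7839)
n_3 = (-0.1305, -0.9915)
n_4 = (+0.8173, -0.5762)
n_5 = (+0.9010, +0.4338)
  (0,1): δ = 92.12°  ·
  (0,2): δ = 52.00°  ·
  (0,3): δ = 21.11°  ✓
  (0,4): δ = 41.20°  ✓
  (0,5): δ = 102.09°  ·
  (1,2): δ = 139.88°  ·
  (1,3): δ = 109.00°  ·
  (1,4): δ = 46.68°  ✓
  (1,5): δ = 14.21°  ✓
  (2,3): δ = 149.11°  ·
  (2,4): δ = 86.80°  ·
  (2,5): δ = 25.91°  ✓
  (3,4): δ = 117.68°  ·
  (3,5): δ = 56.79°  ·
  (4,5): δ = 119.11°  ·
antipodal pairs: 5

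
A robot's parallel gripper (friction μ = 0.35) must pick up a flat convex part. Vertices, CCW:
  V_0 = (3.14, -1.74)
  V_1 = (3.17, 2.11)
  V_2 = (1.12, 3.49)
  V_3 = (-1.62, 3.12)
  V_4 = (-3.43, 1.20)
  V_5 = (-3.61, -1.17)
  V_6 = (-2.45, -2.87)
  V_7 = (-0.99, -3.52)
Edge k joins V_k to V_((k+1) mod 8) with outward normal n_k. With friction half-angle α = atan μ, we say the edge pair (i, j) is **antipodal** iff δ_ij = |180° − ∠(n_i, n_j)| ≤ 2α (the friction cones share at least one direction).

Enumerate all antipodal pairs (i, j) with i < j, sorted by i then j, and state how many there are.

count = 7; pairs: (0,4), (0,5), (1,5), (1,6), (2,6), (2,7), (3,7)

α = atan 0.35 = 19.29°;  2α = 38.58°
n_0 = (+1.0000, -0.0078)
n_1 = (+0.5584, +0.8296)
n_2 = (-0.1338, +0.9910)
n_3 = (-0.7276, +0.6860)
n_4 = (-0.9971, +0.0757)
n_5 = (-0.8260, -0.5636)
n_6 = (-0.4067, -0.9136)
n_7 = (+0.3958, -0.9183)
  (0,1): δ = 123.50°  ·
  (0,2): δ = 81.86°  ·
  (0,3): δ = 42.86°  ·
  (0,4): δ = 3.90°  ✓
  (0,5): δ = 34.75°  ✓
  (0,6): δ = 66.45°  ·
  (0,7): δ = 113.76°  ·
  (1,2): δ = 138.36°  ·
  (1,3): δ = 99.36°  ·
  (1,4): δ = 60.40°  ·
  (1,5): δ = 21.74°  ✓
  (1,6): δ = 9.95°  ✓
  (1,7): δ = 57.26°  ·
  (2,3): δ = 141.00°  ·
  (2,4): δ = 102.03°  ·
  (2,5): δ = 63.38°  ·
  (2,6): δ = 31.69°  ✓
  (2,7): δ = 15.63°  ✓
  (3,4): δ = 141.03°  ·
  (3,5): δ = 102.38°  ·
  (3,6): δ = 70.69°  ·
  (3,7): δ = 23.37°  ✓
  (4,5): δ = 141.35°  ·
  (4,6): δ = 109.66°  ·
  (4,7): δ = 62.34°  ·
  (5,6): δ = 148.31°  ·
  (5,7): δ = 100.99°  ·
  (6,7): δ = 132.69°  ·
antipodal pairs: 7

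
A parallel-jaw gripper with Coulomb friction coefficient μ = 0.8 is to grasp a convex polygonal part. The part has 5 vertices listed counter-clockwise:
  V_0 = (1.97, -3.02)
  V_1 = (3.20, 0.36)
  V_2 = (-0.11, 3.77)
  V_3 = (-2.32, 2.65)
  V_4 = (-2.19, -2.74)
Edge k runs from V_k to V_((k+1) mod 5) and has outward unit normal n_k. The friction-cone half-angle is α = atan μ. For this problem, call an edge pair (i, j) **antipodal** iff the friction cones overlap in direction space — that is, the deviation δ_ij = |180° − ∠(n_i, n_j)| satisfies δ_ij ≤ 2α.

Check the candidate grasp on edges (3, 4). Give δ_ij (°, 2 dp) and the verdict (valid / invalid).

δ = 95.23°, invalid

α = atan 0.8 = 38.66°;  2α = 77.32°
edge 3: e_3 = (+0.13, -5.39);  n_3 = (-0.9997, -0.0241)
edge 4: e_4 = (+4.16, -0.28);  n_4 = (-0.0672, -0.9977)
∠(n_3, n_4) = 84.77°
δ = |180° − 84.77°| = 95.23°
95.23° > 2α = 77.32°  →  invalid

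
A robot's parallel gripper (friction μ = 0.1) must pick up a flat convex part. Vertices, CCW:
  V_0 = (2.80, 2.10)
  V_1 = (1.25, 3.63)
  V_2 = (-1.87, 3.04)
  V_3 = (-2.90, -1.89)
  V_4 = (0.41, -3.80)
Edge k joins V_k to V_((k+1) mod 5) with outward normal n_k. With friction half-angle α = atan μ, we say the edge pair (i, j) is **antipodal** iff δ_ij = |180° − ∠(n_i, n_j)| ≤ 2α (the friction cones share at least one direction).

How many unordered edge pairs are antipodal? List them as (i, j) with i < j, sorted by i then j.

α = atan 0.1 = 5.71°;  2α = 11.42°
n_0 = (+0.7025, +0.7117)
n_1 = (-0.1858, +0.9826)
n_2 = (-0.9789, +0.2045)
n_3 = (-0.4998, -0.8661)
n_4 = (+0.9268, -0.3754)
  (0,1): δ = 124.66°  ·
  (0,2): δ = 57.17°  ·
  (0,3): δ = 14.64°  ·
  (0,4): δ = 112.58°  ·
  (1,2): δ = 112.51°  ·
  (1,3): δ = 40.69°  ·
  (1,4): δ = 57.24°  ·
  (2,3): δ = 108.19°  ·
  (2,4): δ = 10.25°  ✓
  (3,4): δ = 82.07°  ·
antipodal pairs: 1

count = 1; pairs: (2,4)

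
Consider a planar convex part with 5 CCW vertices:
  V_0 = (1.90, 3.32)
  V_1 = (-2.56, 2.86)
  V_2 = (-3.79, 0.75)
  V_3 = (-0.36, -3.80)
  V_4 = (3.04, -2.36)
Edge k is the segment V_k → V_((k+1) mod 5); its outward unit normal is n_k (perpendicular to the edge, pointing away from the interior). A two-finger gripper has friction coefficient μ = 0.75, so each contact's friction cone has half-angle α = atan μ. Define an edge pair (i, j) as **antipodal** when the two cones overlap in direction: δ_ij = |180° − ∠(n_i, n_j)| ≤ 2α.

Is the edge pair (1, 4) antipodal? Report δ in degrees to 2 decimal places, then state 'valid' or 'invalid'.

δ = 41.59°, valid

α = atan 0.75 = 36.87°;  2α = 73.74°
edge 1: e_1 = (-1.23, -2.11);  n_1 = (-0.8639, +0.5036)
edge 4: e_4 = (-1.14, +5.68);  n_4 = (+0.9804, +0.1968)
∠(n_1, n_4) = 138.41°
δ = |180° − 138.41°| = 41.59°
41.59° ≤ 2α = 73.74°  →  valid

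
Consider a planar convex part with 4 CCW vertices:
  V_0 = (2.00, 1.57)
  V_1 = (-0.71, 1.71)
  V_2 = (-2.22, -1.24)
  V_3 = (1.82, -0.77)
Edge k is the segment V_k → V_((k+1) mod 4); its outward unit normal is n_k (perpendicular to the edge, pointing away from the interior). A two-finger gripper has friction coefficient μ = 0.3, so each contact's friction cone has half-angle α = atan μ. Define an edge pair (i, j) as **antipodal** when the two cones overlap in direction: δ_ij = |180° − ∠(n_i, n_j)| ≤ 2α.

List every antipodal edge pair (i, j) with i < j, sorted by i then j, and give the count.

α = atan 0.3 = 16.70°;  2α = 33.40°
n_0 = (+0.0516, +0.9987)
n_1 = (-0.8902, +0.4556)
n_2 = (+0.1156, -0.9933)
n_3 = (+0.9971, -0.0767)
  (0,1): δ = 114.15°  ·
  (0,2): δ = 9.59°  ✓
  (0,3): δ = 88.56°  ·
  (1,2): δ = 56.26°  ·
  (1,3): δ = 22.71°  ✓
  (2,3): δ = 101.03°  ·
antipodal pairs: 2

count = 2; pairs: (0,2), (1,3)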